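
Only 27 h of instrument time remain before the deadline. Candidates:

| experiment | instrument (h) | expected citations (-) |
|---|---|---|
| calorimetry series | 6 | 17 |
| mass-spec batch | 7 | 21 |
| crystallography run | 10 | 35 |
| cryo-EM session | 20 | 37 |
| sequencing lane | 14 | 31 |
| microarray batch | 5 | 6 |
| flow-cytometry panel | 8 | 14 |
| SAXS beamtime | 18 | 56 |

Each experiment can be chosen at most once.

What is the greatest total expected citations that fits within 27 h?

77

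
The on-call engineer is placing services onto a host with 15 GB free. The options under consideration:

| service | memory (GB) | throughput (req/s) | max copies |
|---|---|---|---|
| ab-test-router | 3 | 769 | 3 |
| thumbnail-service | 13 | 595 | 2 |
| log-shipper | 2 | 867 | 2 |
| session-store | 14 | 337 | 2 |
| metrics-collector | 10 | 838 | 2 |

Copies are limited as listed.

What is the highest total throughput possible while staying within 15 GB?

4041

Density check — log-shipper 433.50, ab-test-router 256.33, metrics-collector 83.80 are the best per GB.
Taking 3×ab-test-router + 2×log-shipper: 13 GB used, 4041 in throughput.
That's the maximum — no swap from here does better than 4041.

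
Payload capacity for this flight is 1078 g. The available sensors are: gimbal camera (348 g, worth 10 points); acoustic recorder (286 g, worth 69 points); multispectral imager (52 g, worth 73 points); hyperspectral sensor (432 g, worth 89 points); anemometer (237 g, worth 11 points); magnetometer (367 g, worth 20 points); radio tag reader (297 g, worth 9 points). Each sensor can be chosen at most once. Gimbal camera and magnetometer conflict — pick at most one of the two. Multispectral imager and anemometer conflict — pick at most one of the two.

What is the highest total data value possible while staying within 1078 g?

Best packing: acoustic recorder + multispectral imager + hyperspectral sensor + radio tag reader — 1067 g, 240 total.
Next best is acoustic recorder + multispectral imager + hyperspectral sensor at 231 (770 g) — short by 9.

240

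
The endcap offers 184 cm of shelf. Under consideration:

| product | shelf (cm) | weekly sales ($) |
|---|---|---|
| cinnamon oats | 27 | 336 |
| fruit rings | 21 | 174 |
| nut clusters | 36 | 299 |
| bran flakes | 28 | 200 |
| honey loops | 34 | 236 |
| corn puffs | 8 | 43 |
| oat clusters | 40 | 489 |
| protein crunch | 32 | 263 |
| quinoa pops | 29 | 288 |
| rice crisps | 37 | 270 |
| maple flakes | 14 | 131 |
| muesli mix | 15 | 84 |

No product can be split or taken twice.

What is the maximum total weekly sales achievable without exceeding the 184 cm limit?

1813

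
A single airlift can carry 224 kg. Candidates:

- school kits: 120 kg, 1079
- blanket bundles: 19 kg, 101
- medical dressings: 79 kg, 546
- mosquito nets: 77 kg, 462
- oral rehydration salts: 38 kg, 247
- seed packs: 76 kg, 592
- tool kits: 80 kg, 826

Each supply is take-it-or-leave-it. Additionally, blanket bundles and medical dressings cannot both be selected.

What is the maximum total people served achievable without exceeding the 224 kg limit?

2006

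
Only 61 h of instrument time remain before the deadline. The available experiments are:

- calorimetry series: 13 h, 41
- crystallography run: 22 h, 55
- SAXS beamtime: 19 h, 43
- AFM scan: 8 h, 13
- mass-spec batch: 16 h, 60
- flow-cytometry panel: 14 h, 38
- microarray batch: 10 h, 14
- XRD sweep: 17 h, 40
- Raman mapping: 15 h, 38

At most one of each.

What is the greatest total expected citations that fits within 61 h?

By expected citations per h: mass-spec batch 3.75, calorimetry series 3.15, flow-cytometry panel 2.71 lead.
The ratio heuristic lands on calorimetry series + mass-spec batch + flow-cytometry panel + Raman mapping (177) but leaves 3 h idle.
The 15 h tied up in Raman mapping is better spent on XRD sweep — total rises to 179 (60 h).

179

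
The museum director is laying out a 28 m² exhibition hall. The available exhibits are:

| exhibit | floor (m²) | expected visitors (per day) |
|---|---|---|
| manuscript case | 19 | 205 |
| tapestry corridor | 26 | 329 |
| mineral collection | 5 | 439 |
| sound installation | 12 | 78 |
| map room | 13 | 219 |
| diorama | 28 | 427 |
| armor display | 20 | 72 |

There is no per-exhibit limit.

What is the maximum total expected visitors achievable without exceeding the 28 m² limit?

2195

Taking 5×mineral collection: 25 m² used, 2195 in expected visitors.
Nothing else within 28 m² beats 2195.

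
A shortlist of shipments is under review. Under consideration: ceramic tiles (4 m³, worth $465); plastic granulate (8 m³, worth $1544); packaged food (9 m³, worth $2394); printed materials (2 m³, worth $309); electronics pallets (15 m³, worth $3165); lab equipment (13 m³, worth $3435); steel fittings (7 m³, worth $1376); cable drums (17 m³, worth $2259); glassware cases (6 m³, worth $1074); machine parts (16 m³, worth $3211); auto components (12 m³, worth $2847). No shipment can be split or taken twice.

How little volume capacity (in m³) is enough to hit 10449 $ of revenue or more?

Need the lightest bundle worth ≥ 10449.
plastic granulate + packaged food + printed materials + lab equipment + auto components: 10529 revenue at 44 m³.
No combination under 44 m³ hits 10449.

44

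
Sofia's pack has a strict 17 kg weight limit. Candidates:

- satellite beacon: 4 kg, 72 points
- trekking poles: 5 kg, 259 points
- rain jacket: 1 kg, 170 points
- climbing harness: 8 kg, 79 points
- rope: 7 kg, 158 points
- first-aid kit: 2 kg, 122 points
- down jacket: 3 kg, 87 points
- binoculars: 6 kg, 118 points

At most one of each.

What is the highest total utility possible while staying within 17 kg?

756

Ranking by ratio (utility/kg): rain jacket 170.00, first-aid kit 61.00, trekking poles 51.80, down jacket 29.00.
Trekking poles + rain jacket + first-aid kit + down jacket + binoculars uses 17 of the 17 kg and totals 756.
That's the maximum — no swap from here does better than 756.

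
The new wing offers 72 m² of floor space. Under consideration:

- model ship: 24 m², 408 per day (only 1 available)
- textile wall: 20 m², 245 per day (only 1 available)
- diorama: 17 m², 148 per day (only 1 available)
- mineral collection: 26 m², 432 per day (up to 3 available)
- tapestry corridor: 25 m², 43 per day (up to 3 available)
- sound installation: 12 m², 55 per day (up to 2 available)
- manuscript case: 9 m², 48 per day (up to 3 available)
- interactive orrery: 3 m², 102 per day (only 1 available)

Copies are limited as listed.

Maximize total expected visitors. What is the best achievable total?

1114

By expected visitors per m²: interactive orrery 34.00, model ship 17.00, mineral collection 16.62 lead.
Filling by ratio: model ship + diorama + mineral collection + interactive orrery for 1090, with 2 m² left unused.
Dropping model ship frees 24 m²; slotting in mineral collection (26 m²) lifts the total to 1114 at 72 m².
No other feasible combination exceeds 1114.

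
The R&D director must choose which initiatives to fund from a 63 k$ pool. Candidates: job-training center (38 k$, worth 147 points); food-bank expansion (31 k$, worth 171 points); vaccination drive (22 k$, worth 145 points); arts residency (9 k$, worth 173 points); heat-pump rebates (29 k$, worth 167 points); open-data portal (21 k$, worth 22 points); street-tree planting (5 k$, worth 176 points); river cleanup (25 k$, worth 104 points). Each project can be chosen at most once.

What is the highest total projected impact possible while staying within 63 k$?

598

Taking vaccination drive + arts residency + street-tree planting + river cleanup: 61 k$ used, 598 in projected impact.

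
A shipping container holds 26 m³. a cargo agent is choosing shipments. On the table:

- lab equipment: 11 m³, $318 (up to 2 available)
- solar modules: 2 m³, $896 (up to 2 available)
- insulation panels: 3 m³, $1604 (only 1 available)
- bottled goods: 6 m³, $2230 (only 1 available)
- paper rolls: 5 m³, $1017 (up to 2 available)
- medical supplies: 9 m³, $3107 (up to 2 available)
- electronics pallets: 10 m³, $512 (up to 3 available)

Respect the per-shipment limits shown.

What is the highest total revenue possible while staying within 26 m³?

9610

Density check — insulation panels 534.67, solar modules 448.00, bottled goods 371.67 are the best per m³.
The ratio heuristic lands on 2×solar modules + insulation panels + bottled goods + medical supplies (8733) but leaves 4 m³ idle.
Replace bottled goods with medical supplies: the trade gains 877 net, giving 9610 at 25 m³.
The spare 1 m³ is too small for any remaining shipment, and no exchange beats 9610.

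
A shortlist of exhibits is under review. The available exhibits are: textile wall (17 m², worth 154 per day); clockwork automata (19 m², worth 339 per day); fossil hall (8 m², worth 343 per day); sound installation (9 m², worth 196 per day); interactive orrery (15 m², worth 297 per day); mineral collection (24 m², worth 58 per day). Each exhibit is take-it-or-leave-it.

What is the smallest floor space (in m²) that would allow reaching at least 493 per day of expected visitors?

Look for the lowest-floor combination reaching 493.
fossil hall + sound installation: 539 expected visitors at 17 m².
Below 17 m² the best achievable stays under 493.

17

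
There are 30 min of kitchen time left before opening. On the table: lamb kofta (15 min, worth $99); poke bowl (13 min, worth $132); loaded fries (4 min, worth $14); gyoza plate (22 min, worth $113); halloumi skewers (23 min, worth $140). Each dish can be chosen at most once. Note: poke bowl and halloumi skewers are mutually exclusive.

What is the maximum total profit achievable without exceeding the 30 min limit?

231

Density check — poke bowl 10.15, lamb kofta 6.60, halloumi skewers 6.09, gyoza plate 5.14 are the best per min.
The ratio ordering already packs tightly: lamb kofta + poke bowl, 28 min, 231.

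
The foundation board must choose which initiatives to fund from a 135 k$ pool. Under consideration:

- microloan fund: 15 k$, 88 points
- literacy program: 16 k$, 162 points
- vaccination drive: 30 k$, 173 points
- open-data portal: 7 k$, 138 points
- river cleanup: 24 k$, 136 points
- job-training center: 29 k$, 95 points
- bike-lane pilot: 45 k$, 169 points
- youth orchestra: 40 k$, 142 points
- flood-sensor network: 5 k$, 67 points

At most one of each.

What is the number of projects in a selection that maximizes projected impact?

Optimal total is 859.
One optimal bundle: microloan fund + literacy program + vaccination drive + open-data portal + river cleanup + job-training center + flood-sensor network (126 k$).
All optima have 7 projects.

7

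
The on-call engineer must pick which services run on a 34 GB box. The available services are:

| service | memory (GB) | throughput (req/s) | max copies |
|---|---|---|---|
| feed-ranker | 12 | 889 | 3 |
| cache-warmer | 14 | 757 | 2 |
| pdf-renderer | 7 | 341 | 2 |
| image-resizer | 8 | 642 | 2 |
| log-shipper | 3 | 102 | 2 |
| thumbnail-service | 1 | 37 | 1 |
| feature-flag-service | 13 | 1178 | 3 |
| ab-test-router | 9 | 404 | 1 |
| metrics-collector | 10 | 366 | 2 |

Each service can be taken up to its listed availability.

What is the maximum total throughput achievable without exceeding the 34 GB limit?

2998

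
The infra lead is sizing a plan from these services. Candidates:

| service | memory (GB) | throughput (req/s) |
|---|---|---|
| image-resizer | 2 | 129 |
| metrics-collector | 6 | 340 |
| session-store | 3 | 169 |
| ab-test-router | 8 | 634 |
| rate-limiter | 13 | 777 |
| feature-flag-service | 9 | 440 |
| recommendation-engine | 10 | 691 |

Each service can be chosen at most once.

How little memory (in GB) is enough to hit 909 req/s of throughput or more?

13

Look for the lowest-memory combination reaching 909.
Taking image-resizer + session-store + ab-test-router gives 932 (≥ 909) for 13 GB.
No combination under 13 GB hits 909.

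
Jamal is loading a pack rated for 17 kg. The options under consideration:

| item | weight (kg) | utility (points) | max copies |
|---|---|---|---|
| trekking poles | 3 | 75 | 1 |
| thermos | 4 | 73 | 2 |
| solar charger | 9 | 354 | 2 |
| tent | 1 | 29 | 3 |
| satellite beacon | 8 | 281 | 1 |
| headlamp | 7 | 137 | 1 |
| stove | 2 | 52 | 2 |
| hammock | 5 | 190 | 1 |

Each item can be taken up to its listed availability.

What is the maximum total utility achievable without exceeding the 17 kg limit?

By utility per kg: solar charger 39.33, hammock 38.00, satellite beacon 35.12, tent 29.00 lead.
A density-first pass picks solar charger + 3×tent + hammock — 631 at 17 kg.
The 8 kg tied up in 3×tent and hammock is better spent on satellite beacon — total rises to 635 (17 kg).
Every other selection either busts 17 kg or exceeds an availability limit or fails to beat 635.

635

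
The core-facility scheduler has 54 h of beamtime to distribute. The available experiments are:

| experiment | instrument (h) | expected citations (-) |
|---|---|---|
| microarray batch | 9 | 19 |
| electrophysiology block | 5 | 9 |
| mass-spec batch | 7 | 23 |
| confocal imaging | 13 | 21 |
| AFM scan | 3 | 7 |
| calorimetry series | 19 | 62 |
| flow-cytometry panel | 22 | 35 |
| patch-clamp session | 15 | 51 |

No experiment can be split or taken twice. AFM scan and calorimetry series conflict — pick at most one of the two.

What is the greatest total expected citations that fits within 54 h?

157

Best packing: mass-spec batch + confocal imaging + calorimetry series + patch-clamp session — 54 h, 157 total.
Runner-up microarray batch + mass-spec batch + calorimetry series + patch-clamp session tops out at 155.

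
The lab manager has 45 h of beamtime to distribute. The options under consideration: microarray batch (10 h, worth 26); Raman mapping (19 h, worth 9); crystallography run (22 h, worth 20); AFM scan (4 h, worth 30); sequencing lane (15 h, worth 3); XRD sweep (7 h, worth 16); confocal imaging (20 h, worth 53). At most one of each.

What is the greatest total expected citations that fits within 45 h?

125

Microarray batch + AFM scan + XRD sweep + confocal imaging uses 41 of the 45 h and totals 125.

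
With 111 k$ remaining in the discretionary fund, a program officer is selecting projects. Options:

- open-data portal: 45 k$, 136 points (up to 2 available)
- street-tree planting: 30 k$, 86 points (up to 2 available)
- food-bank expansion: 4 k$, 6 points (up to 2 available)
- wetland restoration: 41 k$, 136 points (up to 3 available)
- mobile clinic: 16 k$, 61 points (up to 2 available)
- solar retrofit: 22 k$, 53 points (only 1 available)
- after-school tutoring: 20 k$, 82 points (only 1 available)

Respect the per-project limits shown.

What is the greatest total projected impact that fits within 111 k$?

371

Filling by ratio: 2×food-bank expansion + wetland restoration + 2×mobile clinic + after-school tutoring for 352, with 10 k$ left unused.
Dropping food-bank expansion and mobile clinic frees 20 k$; slotting in street-tree planting (30 k$) lifts the total to 371 at 111 k$.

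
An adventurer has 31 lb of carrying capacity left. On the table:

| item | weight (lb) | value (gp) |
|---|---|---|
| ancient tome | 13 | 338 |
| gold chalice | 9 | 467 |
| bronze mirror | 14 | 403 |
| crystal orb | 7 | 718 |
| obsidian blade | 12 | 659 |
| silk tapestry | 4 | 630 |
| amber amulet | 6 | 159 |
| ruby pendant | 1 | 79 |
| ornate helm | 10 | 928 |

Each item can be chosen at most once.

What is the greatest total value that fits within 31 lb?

2822

The ratio ordering already packs tightly: gold chalice + crystal orb + silk tapestry + ruby pendant + ornate helm, 31 lb, 2822.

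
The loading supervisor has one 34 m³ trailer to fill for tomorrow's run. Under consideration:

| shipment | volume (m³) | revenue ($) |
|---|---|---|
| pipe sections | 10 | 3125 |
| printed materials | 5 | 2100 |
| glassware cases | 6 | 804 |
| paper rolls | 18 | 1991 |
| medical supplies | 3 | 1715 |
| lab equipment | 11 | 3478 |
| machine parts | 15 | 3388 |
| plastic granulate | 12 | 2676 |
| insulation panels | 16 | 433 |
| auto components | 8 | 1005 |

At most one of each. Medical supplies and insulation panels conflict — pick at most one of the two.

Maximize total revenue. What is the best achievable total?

10681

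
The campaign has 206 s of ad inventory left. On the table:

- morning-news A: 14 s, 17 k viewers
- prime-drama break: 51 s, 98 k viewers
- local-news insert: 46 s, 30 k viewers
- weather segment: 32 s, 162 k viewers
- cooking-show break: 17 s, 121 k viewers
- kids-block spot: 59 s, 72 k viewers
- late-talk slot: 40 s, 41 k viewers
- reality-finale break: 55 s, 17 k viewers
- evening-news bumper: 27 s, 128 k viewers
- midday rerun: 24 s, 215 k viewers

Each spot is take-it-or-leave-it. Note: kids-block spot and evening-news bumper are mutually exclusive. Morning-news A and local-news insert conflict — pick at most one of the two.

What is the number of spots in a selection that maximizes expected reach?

The maximum expected reach within 206 s is 782.
One optimal bundle: morning-news A + prime-drama break + weather segment + cooking-show break + late-talk slot + evening-news bumper + midday rerun (205 s).
Any selection reaching 782 contains exactly 7 spots.

7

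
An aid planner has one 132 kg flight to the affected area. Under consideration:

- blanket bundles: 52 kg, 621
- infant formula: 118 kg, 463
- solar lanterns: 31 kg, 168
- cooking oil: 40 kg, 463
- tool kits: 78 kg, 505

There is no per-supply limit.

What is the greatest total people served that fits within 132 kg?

1547

The ratio heuristic lands on 2×blanket bundles (1242) but leaves 28 kg idle.
Dropping blanket bundles frees 52 kg; slotting in 2×cooking oil (80 kg) lifts the total to 1547 at 132 kg.
Nothing else within 132 kg beats 1547.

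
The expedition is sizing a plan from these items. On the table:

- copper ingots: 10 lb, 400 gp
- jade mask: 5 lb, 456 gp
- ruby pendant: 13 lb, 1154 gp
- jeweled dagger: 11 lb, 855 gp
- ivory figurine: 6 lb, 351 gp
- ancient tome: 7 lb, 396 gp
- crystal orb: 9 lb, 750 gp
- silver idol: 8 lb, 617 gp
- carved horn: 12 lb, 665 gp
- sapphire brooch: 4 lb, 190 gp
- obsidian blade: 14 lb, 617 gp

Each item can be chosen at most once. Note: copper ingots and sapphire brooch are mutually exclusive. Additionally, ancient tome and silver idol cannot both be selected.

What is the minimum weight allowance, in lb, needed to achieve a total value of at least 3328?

41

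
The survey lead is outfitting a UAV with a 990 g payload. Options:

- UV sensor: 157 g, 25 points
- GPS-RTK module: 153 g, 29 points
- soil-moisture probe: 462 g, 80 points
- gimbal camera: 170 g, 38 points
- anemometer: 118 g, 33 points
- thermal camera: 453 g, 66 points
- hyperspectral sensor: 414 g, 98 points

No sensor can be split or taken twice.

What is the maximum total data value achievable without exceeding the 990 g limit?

GPS-RTK module + gimbal camera + anemometer + hyperspectral sensor uses 855 of the 990 g and totals 198.
Next best is anemometer + thermal camera + hyperspectral sensor at 197 (985 g) — short by 1.

198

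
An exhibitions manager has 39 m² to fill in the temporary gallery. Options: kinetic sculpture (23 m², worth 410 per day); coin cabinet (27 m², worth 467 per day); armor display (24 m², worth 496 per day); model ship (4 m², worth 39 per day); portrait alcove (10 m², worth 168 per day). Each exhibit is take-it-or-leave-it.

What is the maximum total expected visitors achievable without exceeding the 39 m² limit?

Armor display + model ship + portrait alcove uses 38 of the 39 m² and totals 703.
The closest alternative, armor display + portrait alcove, reaches only 664.

703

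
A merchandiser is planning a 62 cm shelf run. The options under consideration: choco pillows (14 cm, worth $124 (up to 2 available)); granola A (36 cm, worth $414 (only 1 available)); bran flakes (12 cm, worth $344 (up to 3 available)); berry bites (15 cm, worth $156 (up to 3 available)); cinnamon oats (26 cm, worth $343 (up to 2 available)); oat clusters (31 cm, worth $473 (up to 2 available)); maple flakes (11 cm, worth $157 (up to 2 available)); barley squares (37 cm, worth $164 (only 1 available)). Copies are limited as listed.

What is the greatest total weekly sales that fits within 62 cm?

1375

A density-first pass picks 3×bran flakes + 2×maple flakes — 1346 at 58 cm.
Dropping 2×maple flakes frees 22 cm; slotting in cinnamon oats (26 cm) lifts the total to 1375 at 62 cm.
Nothing else within 62 cm beats 1375.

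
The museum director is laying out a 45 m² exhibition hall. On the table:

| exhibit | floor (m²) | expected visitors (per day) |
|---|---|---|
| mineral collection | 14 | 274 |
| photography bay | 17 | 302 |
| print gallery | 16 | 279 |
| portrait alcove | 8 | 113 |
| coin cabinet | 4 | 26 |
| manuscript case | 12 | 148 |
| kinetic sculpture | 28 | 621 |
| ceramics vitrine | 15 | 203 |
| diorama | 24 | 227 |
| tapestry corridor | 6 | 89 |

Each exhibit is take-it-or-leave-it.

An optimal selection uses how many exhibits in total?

The maximum expected visitors within 45 m² is 923.
For example photography bay + kinetic sculpture achieves it, using 45 m².
Any selection reaching 923 contains exactly 2 exhibits.

2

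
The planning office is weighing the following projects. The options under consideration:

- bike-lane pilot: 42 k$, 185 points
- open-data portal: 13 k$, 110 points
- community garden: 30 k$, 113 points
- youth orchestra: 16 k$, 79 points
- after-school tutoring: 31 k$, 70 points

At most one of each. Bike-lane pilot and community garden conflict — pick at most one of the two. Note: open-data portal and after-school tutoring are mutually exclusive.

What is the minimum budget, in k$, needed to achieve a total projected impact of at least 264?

55

Minimise k$ subject to total projected impact ≥ 264.
Taking bike-lane pilot + open-data portal gives 295 (≥ 264) for 55 k$.
Below 55 k$ the best achievable stays under 264.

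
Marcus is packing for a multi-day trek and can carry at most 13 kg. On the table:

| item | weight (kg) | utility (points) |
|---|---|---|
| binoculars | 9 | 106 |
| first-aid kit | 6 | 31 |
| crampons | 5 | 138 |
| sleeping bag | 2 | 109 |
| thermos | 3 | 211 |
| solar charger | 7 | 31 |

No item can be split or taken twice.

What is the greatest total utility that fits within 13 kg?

Crampons + sleeping bag + thermos uses 10 of the 13 kg and totals 458.
The spare 3 kg is too small for any remaining item, and no exchange beats 458.

458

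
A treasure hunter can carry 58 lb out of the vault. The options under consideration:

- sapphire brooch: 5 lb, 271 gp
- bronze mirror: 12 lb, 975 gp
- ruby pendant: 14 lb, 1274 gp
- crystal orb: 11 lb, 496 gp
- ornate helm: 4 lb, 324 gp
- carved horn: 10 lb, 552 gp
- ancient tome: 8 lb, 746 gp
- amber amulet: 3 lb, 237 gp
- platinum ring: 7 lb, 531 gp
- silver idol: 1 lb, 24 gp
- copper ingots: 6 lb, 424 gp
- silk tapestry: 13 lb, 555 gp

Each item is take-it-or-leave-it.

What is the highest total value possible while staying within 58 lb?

Ranking by ratio (value/lb): ancient tome 93.25, ruby pendant 91.00, bronze mirror 81.25.
Filling by ratio: bronze mirror + ruby pendant + ornate helm + ancient tome + amber amulet + platinum ring + silver idol + copper ingots for 4535, with 3 lb left unused.
Dropping silver idol and copper ingots frees 7 lb; slotting in carved horn (10 lb) lifts the total to 4639 at 58 lb.
An exhaustive check of the 4096 subsets confirms 4639.

4639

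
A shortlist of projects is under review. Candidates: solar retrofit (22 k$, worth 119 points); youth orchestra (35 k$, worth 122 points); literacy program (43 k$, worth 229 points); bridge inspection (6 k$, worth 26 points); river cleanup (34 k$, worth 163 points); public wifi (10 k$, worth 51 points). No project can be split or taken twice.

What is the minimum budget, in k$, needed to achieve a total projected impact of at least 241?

Need the lightest bundle worth ≥ 241.
literacy program + bridge inspection reaches 255 using 49 k$.
No combination under 49 k$ hits 241.

49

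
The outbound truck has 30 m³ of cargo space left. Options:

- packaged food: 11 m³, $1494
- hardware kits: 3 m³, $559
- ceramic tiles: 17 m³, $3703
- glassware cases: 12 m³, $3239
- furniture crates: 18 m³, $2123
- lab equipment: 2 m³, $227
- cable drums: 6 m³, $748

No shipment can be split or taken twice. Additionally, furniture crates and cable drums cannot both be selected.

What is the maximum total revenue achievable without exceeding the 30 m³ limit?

6942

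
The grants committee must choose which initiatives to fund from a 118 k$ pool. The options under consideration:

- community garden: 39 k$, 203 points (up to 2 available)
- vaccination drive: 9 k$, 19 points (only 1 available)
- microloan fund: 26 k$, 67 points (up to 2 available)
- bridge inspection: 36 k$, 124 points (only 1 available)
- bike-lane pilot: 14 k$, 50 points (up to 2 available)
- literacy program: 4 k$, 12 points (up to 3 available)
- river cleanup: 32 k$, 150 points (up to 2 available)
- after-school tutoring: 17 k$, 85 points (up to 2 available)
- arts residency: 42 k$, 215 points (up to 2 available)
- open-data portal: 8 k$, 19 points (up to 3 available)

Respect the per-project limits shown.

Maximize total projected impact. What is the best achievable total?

600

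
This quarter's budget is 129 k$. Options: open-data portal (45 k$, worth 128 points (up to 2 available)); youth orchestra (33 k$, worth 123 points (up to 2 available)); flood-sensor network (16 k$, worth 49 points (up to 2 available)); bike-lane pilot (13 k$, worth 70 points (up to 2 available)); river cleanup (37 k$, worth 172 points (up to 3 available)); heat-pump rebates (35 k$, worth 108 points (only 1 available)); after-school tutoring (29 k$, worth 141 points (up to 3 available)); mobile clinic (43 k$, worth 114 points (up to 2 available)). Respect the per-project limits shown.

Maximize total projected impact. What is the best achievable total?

625

Ranking by ratio (projected impact/k$): bike-lane pilot 5.38, after-school tutoring 4.86, river cleanup 4.65, youth orchestra 3.73.
A density-first pass picks flood-sensor network + 2×bike-lane pilot + 3×after-school tutoring — 612 at 129 k$.
The 74 k$ tied up in flood-sensor network and 2×after-school tutoring is better spent on 2×river cleanup — total rises to 625 (129 k$).
No other feasible combination exceeds 625.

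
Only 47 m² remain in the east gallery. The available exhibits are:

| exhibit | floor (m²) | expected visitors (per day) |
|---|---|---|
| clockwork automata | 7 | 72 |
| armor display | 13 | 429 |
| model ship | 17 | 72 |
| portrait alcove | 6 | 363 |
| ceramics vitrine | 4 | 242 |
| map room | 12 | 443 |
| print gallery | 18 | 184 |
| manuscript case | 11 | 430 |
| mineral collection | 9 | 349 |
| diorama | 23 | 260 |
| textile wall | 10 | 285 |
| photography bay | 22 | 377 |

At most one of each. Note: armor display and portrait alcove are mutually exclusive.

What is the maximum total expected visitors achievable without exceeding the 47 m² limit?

Taking portrait alcove + ceramics vitrine + map room + manuscript case + mineral collection: 42 m² used, 1827 in expected visitors.
The closest alternative, portrait alcove + ceramics vitrine + map room + manuscript case + textile wall, reaches only 1763.

1827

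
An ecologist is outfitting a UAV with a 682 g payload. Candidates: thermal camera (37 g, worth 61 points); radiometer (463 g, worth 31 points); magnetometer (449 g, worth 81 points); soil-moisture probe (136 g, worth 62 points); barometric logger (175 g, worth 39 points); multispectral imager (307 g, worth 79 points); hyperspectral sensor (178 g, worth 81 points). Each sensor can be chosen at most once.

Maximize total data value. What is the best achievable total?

283

Taking thermal camera + soil-moisture probe + multispectral imager + hyperspectral sensor: 658 g used, 283 in data value.
The closest alternative, thermal camera + soil-moisture probe + barometric logger + hyperspectral sensor, reaches only 243.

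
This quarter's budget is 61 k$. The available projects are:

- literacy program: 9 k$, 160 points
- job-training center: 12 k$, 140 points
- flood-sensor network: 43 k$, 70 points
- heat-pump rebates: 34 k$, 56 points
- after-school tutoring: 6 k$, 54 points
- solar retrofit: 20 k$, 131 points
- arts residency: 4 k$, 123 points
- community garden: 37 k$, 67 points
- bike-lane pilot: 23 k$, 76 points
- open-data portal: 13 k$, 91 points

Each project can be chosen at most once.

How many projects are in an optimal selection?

The maximum projected impact within 61 k$ is 645.
literacy program + job-training center + solar retrofit + arts residency + open-data portal hits 645 at 58 k$.
Any selection reaching 645 contains exactly 5 projects.

5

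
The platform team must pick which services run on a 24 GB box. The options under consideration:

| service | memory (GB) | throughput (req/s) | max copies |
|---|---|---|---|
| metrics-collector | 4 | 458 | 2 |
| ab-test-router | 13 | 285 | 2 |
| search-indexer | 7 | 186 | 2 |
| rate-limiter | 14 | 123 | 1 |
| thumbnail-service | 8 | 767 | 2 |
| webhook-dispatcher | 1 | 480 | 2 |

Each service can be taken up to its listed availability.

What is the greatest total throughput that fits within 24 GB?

2952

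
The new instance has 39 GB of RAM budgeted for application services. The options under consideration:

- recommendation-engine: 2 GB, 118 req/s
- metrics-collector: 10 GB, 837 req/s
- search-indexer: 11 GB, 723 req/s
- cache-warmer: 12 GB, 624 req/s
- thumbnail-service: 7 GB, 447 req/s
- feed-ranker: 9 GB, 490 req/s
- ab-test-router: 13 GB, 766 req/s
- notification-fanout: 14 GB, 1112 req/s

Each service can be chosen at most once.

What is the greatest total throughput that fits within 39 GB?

Density check — metrics-collector 83.70, notification-fanout 79.43, search-indexer 65.73, thumbnail-service 63.86 are the best per GB.
Greedy by ratio would take recommendation-engine + metrics-collector + search-indexer + notification-fanout: 37 GB used, total 2790.
The 11 GB tied up in search-indexer is better spent on ab-test-router — total rises to 2833 (39 GB).
No other feasible combination exceeds 2833.

2833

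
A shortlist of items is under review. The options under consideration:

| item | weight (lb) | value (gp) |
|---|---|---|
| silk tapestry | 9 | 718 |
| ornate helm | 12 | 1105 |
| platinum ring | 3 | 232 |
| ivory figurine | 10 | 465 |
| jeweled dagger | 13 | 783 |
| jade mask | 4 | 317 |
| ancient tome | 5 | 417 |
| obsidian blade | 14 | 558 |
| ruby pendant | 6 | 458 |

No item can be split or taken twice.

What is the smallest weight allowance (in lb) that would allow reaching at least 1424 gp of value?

Need the lightest bundle worth ≥ 1424.
Taking ornate helm + ancient tome gives 1522 (≥ 1424) for 17 lb.
Any bundle with less than 17 lb falls short of 1424.

17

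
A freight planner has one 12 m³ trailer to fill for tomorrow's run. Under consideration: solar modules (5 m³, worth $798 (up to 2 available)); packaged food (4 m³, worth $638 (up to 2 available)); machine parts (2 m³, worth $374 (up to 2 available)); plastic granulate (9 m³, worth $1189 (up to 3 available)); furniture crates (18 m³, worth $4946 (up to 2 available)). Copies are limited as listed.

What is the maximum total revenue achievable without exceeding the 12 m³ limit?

2024

Taking the top-ratio shipments first gives solar modules + 2×machine parts for 1546 (9 m³).
Dropping solar modules frees 5 m³; slotting in 2×packaged food (8 m³) lifts the total to 2024 at 12 m³.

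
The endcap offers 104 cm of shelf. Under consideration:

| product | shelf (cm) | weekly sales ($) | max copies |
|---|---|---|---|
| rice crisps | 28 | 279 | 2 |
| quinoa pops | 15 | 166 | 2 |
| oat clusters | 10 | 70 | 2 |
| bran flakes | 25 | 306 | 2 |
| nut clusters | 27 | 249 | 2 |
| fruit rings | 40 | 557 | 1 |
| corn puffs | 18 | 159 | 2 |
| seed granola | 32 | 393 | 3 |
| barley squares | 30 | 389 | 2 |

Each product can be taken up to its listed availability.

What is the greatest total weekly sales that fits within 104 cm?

1343

Taking the top-ratio products first gives fruit rings + 2×barley squares for 1335 (100 cm).
The 60 cm tied up in 2×barley squares is better spent on 2×seed granola — total rises to 1343 (104 cm).
Nothing else within 104 cm beats 1343.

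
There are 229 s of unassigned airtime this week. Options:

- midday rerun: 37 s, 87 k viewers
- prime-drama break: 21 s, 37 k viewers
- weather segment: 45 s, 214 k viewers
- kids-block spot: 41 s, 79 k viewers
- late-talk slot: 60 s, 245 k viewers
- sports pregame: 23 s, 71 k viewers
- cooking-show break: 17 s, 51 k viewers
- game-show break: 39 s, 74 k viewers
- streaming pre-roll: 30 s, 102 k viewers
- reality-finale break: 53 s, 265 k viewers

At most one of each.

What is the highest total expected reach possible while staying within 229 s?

948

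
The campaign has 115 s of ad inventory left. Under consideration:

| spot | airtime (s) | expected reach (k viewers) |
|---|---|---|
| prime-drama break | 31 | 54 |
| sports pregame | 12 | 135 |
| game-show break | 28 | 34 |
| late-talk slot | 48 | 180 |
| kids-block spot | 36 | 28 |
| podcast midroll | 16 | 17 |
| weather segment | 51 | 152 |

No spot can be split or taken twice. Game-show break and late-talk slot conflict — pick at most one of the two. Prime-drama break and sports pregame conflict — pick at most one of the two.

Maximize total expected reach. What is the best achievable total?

467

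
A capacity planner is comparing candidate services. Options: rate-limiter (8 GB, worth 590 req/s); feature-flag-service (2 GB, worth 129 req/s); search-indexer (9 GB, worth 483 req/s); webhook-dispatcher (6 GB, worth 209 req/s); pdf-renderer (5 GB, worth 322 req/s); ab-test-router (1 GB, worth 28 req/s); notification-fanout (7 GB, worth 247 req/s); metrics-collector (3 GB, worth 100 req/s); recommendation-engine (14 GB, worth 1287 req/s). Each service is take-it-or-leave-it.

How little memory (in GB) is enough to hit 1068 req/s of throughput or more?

Look for the lowest-memory combination reaching 1068.
recommendation-engine reaches 1287 using 14 GB.
No combination under 14 GB hits 1068.

14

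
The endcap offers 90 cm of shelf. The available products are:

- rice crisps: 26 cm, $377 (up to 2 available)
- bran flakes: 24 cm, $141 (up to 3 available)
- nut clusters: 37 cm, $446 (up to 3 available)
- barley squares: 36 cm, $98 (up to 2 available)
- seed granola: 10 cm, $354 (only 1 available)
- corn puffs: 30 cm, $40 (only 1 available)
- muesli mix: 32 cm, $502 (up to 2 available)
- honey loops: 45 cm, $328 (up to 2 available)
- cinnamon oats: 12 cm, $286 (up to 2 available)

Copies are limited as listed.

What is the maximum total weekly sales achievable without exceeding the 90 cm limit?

1680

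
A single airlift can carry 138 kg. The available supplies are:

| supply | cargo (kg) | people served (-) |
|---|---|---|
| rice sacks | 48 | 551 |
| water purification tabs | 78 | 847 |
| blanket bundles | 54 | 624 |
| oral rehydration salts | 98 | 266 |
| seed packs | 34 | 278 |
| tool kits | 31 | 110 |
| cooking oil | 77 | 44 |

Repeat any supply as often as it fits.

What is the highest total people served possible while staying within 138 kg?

The ratio heuristic lands on 2×blanket bundles (1248) but leaves 30 kg idle.
Dropping blanket bundles frees 54 kg; slotting in water purification tabs (78 kg) lifts the total to 1471 at 132 kg.

1471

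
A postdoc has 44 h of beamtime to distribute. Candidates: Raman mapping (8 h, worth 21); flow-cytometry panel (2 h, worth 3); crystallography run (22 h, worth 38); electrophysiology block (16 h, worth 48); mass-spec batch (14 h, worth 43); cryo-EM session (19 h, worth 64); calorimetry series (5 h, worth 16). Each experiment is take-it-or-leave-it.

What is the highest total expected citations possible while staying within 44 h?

133

Taking the top-ratio experiments first gives flow-cytometry panel + mass-spec batch + cryo-EM session + calorimetry series for 126 (40 h).
Using the slack differently, Raman mapping + electrophysiology block + cryo-EM session comes to 133 at 43 h.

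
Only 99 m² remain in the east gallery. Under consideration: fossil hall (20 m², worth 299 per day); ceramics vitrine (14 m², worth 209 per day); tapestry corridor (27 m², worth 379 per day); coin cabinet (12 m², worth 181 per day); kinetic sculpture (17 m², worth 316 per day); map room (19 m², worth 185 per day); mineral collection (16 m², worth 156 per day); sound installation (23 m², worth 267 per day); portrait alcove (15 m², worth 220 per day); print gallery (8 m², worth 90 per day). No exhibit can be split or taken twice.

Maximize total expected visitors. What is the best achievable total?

Ranking by ratio (expected visitors/m²): kinetic sculpture 18.59, coin cabinet 15.08, fossil hall 14.95.
The ratio heuristic lands on fossil hall + ceramics vitrine + coin cabinet + kinetic sculpture + portrait alcove + print gallery (1315) but leaves 13 m² idle.
Replace ceramics vitrine with tapestry corridor: the trade gains 170 net, giving 1485 at 99 m².
Nothing else within 99 m² beats 1485.

1485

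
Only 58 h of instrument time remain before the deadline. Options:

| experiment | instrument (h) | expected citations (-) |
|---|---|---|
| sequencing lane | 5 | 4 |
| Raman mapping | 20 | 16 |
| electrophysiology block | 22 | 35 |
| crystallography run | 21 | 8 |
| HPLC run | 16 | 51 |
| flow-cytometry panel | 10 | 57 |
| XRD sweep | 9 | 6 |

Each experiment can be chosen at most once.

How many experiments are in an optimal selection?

Best achievable expected citations is 149.
One optimal bundle: electrophysiology block + HPLC run + flow-cytometry panel + XRD sweep (57 h).
Any selection reaching 149 contains exactly 4 experiments.

4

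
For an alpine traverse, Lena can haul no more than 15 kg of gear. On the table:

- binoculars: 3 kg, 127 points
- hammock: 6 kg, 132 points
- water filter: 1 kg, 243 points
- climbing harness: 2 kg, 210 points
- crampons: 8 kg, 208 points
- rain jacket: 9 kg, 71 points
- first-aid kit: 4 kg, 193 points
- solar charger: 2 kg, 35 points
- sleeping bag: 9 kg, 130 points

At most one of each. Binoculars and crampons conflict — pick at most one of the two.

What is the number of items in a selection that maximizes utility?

4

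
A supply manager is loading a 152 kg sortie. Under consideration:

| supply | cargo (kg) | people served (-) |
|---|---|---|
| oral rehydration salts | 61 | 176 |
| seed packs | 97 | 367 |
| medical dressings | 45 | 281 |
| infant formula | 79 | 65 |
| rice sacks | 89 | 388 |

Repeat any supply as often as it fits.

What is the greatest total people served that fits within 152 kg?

843

Taking 3×medical dressings: 135 kg used, 843 in people served.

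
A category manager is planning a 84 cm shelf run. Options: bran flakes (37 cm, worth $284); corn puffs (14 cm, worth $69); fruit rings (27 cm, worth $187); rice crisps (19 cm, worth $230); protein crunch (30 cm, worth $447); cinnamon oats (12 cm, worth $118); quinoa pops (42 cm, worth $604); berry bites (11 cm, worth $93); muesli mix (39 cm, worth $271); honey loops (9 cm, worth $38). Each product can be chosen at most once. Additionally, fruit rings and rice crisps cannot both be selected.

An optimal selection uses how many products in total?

3

Optimal total is 1169.
One optimal bundle: protein crunch + cinnamon oats + quinoa pops (84 cm).
All optima have 3 products.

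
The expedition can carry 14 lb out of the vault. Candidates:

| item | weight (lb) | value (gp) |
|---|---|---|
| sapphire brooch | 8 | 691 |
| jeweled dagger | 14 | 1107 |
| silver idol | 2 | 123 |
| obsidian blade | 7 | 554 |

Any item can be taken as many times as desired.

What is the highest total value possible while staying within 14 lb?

A density-first pass picks sapphire brooch + 3×silver idol — 1060 at 14 lb.
Dropping sapphire brooch and 3×silver idol frees 14 lb; slotting in 2×obsidian blade (14 lb) lifts the total to 1108 at 14 lb.
Nothing else within 14 lb beats 1108.

1108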